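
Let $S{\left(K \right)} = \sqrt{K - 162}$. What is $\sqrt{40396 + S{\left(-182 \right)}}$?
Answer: $\sqrt{40396 + 2 i \sqrt{86}} \approx 200.99 + 0.0461 i$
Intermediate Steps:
$S{\left(K \right)} = \sqrt{-162 + K}$
$\sqrt{40396 + S{\left(-182 \right)}} = \sqrt{40396 + \sqrt{-162 - 182}} = \sqrt{40396 + \sqrt{-344}} = \sqrt{40396 + 2 i \sqrt{86}}$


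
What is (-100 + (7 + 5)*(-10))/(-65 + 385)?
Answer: -11/16 ≈ -0.68750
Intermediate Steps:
(-100 + (7 + 5)*(-10))/(-65 + 385) = (-100 + 12*(-10))/320 = (-100 - 120)*(1/320) = -220*1/320 = -11/16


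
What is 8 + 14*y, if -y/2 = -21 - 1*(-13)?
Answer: 232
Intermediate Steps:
y = 16 (y = -2*(-21 - 1*(-13)) = -2*(-21 + 13) = -2*(-8) = 16)
8 + 14*y = 8 + 14*16 = 8 + 224 = 232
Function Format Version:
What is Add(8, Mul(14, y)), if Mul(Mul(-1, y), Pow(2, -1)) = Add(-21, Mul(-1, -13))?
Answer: 232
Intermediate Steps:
y = 16 (y = Mul(-2, Add(-21, Mul(-1, -13))) = Mul(-2, Add(-21, 13)) = Mul(-2, -8) = 16)
Add(8, Mul(14, y)) = Add(8, Mul(14, 16)) = Add(8, 224) = 232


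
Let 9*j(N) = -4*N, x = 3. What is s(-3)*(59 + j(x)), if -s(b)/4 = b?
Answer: 692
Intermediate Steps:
s(b) = -4*b
j(N) = -4*N/9 (j(N) = (-4*N)/9 = -4*N/9)
s(-3)*(59 + j(x)) = (-4*(-3))*(59 - 4/9*3) = 12*(59 - 4/3) = 12*(173/3) = 692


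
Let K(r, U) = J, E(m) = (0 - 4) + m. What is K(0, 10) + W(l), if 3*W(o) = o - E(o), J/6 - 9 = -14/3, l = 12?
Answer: 82/3 ≈ 27.333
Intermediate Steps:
E(m) = -4 + m
J = 26 (J = 54 + 6*(-14/3) = 54 - 28 = 26)
K(r, U) = 26
W(o) = 4/3 (W(o) = (o - (-4 + o))/3 = (o + (4 - o))/3 = (1/3)*4 = 4/3)
K(0, 10) + W(l) = 26 + 4/3 = 82/3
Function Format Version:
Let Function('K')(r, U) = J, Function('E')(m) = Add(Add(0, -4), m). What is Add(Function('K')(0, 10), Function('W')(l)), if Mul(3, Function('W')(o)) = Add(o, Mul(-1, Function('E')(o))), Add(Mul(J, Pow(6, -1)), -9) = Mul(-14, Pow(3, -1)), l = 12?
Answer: Rational(82, 3) ≈ 27.333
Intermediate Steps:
Function('E')(m) = Add(-4, m)
J = 26 (J = Add(54, Mul(6, Mul(-14, Pow(3, -1)))) = Add(54, Mul(6, Mul(-14, Rational(1, 3)))) = Add(54, Mul(6, Rational(-14, 3))) = Add(54, -28) = 26)
Function('K')(r, U) = 26
Function('W')(o) = Rational(4, 3) (Function('W')(o) = Mul(Rational(1, 3), Add(o, Mul(-1, Add(-4, o)))) = Mul(Rational(1, 3), Add(o, Add(4, Mul(-1, o)))) = Mul(Rational(1, 3), 4) = Rational(4, 3))
Add(Function('K')(0, 10), Function('W')(l)) = Add(26, Rational(4, 3)) = Rational(82, 3)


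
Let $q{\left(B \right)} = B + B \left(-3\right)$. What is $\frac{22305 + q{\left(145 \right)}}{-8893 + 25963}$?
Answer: $\frac{4403}{3414} \approx 1.2897$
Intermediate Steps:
$q{\left(B \right)} = - 2 B$ ($q{\left(B \right)} = B - 3 B = - 2 B$)
$\frac{22305 + q{\left(145 \right)}}{-8893 + 25963} = \frac{22305 - 290}{-8893 + 25963} = \frac{22305 - 290}{17070} = 22015 \cdot \frac{1}{17070} = \frac{4403}{3414}$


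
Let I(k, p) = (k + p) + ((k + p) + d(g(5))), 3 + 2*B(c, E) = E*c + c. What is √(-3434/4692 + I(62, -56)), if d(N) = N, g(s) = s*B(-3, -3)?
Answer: √89355/69 ≈ 4.3322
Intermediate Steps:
B(c, E) = -3/2 + c/2 + E*c/2 (B(c, E) = -3/2 + (E*c + c)/2 = -3/2 + (c + E*c)/2 = -3/2 + (c/2 + E*c/2) = -3/2 + c/2 + E*c/2)
g(s) = 3*s/2 (g(s) = s*(-3/2 + (½)*(-3) + (½)*(-3)*(-3)) = s*(-3/2 - 3/2 + 9/2) = s*(3/2) = 3*s/2)
I(k, p) = 15/2 + 2*k + 2*p (I(k, p) = (k + p) + ((k + p) + (3/2)*5) = (k + p) + ((k + p) + 15/2) = (k + p) + (15/2 + k + p) = 15/2 + 2*k + 2*p)
√(-3434/4692 + I(62, -56)) = √(-3434/4692 + (15/2 + 2*62 + 2*(-56))) = √(-3434*1/4692 + (15/2 + 124 - 112)) = √(-101/138 + 39/2) = √(1295/69) = √89355/69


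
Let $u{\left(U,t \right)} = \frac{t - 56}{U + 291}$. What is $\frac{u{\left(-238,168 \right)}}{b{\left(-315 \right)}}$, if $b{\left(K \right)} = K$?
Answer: $- \frac{16}{2385} \approx -0.0067086$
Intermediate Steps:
$u{\left(U,t \right)} = \frac{-56 + t}{291 + U}$
$\frac{u{\left(-238,168 \right)}}{b{\left(-315 \right)}} = \frac{\frac{1}{291 - 238} \left(-56 + 168\right)}{-315} = \frac{1}{53} \cdot 112 \left(- \frac{1}{315}\right) = \frac{112}{53} \left(- \frac{1}{315}\right) = - \frac{16}{2385}$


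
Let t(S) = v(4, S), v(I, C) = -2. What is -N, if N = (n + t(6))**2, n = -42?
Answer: -1936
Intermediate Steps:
t(S) = -2
N = 1936 (N = (-42 - 2)**2 = (-44)**2 = 1936)
-N = -1*1936 = -1936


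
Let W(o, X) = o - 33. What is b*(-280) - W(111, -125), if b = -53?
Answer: 14762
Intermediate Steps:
W(o, X) = -33 + o
b*(-280) - W(111, -125) = -53*(-280) - (-33 + 111) = 14840 - 1*78 = 14840 - 78 = 14762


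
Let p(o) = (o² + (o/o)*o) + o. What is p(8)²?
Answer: 6400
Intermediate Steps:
p(o) = o² + 2*o (p(o) = (o² + 1*o) + o = (o² + o) + o = (o + o²) + o = o² + 2*o)
p(8)² = (8*(2 + 8))² = (8*10)² = 80² = 6400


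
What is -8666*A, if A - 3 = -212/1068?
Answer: -6482168/267 ≈ -24278.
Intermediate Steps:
A = 748/267 (A = 3 - 212/1068 = 3 - 212*1/1068 = 3 - 53/267 = 748/267 ≈ 2.8015)
-8666*A = -8666*748/267 = -6482168/267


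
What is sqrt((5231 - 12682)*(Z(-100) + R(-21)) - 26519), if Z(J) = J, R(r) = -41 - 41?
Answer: 19*sqrt(3683) ≈ 1153.1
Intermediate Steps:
R(r) = -82
sqrt((5231 - 12682)*(Z(-100) + R(-21)) - 26519) = sqrt((5231 - 12682)*(-100 - 82) - 26519) = sqrt(-7451*(-182) - 26519) = sqrt(1356082 - 26519) = sqrt(1329563) = 19*sqrt(3683)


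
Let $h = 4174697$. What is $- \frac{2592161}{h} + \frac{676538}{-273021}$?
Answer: $- \frac{3532055547367}{1139779949637} \approx -3.0989$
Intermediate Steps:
$- \frac{2592161}{h} + \frac{676538}{-273021} = - \frac{2592161}{4174697} + \frac{676538}{-273021} = \left(-2592161\right) \frac{1}{4174697} + 676538 \left(- \frac{1}{273021}\right) = - \frac{2592161}{4174697} - \frac{676538}{273021} = - \frac{3532055547367}{1139779949637}$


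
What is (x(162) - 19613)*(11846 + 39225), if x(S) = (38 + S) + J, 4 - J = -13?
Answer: -990573116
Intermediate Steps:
J = 17 (J = 4 - 1*(-13) = 4 + 13 = 17)
x(S) = 55 + S (x(S) = (38 + S) + 17 = 55 + S)
(x(162) - 19613)*(11846 + 39225) = ((55 + 162) - 19613)*(11846 + 39225) = (217 - 19613)*51071 = -19396*51071 = -990573116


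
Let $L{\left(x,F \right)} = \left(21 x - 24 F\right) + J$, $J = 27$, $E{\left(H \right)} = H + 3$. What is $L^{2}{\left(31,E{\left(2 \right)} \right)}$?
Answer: $311364$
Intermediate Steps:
$E{\left(H \right)} = 3 + H$
$L{\left(x,F \right)} = 27 - 24 F + 21 x$ ($L{\left(x,F \right)} = \left(21 x - 24 F\right) + 27 = \left(- 24 F + 21 x\right) + 27 = 27 - 24 F + 21 x$)
$L^{2}{\left(31,E{\left(2 \right)} \right)} = \left(27 - 24 \left(3 + 2\right) + 21 \cdot 31\right)^{2} = \left(27 - 120 + 651\right)^{2} = 558^{2} = 311364$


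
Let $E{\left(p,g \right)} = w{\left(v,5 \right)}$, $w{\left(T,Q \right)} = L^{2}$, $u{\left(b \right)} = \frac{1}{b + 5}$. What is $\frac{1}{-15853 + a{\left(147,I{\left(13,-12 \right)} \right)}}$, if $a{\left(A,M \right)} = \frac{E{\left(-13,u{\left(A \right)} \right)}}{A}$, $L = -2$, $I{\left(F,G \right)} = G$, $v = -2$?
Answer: $- \frac{147}{2330387} \approx -6.308 \cdot 10^{-5}$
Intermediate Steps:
$u{\left(b \right)} = \frac{1}{5 + b}$
$w{\left(T,Q \right)} = 4$ ($w{\left(T,Q \right)} = \left(-2\right)^{2} = 4$)
$E{\left(p,g \right)} = 4$
$a{\left(A,M \right)} = \frac{4}{A}$
$\frac{1}{-15853 + a{\left(147,I{\left(13,-12 \right)} \right)}} = \frac{1}{-15853 + \frac{4}{147}} = \frac{1}{- \frac{2330387}{147}} = - \frac{147}{2330387}$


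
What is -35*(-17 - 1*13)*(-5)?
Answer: -5250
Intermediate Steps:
-35*(-17 - 1*13)*(-5) = -35*(-17 - 13)*(-5) = -35*(-30)*(-5) = 1050*(-5) = -5250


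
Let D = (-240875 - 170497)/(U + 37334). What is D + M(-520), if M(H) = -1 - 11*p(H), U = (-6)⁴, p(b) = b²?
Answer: -57450761001/19315 ≈ -2.9744e+6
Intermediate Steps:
U = 1296
M(H) = -1 - 11*H²
D = -205686/19315 (D = (-240875 - 170497)/(1296 + 37334) = -411372/38630 = -411372*1/38630 = -205686/19315 ≈ -10.649)
D + M(-520) = -205686/19315 + (-1 - 11*(-520)²) = -205686/19315 + (-1 - 11*270400) = -205686/19315 + (-1 - 2974400) = -205686/19315 - 2974401 = -57450761001/19315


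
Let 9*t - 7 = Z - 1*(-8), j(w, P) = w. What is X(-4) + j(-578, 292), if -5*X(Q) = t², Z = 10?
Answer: -46943/81 ≈ -579.54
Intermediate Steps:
t = 25/9 (t = 7/9 + (10 - 1*(-8))/9 = 7/9 + (10 + 8)/9 = 7/9 + (⅑)*18 = 7/9 + 2 = 25/9 ≈ 2.7778)
X(Q) = -125/81 (X(Q) = -(25/9)²/5 = -⅕*625/81 = -125/81)
X(-4) + j(-578, 292) = -125/81 - 578 = -46943/81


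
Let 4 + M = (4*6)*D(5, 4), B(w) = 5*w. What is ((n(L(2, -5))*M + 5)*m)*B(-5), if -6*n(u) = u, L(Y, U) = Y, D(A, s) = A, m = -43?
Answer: -108575/3 ≈ -36192.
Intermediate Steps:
n(u) = -u/6
M = 116 (M = -4 + (4*6)*5 = -4 + 24*5 = -4 + 120 = 116)
((n(L(2, -5))*M + 5)*m)*B(-5) = ((-1/6*2*116 + 5)*(-43))*(5*(-5)) = ((-1/3*116 + 5)*(-43))*(-25) = ((-116/3 + 5)*(-43))*(-25) = -101/3*(-43)*(-25) = (4343/3)*(-25) = -108575/3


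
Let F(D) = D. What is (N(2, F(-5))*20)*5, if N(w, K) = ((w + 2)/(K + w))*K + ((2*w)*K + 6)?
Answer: -2200/3 ≈ -733.33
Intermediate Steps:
N(w, K) = 6 + 2*K*w + K*(2 + w)/(K + w) (N(w, K) = ((2 + w)/(K + w))*K + (2*K*w + 6) = ((2 + w)/(K + w))*K + (6 + 2*K*w) = K*(2 + w)/(K + w) + (6 + 2*K*w) = 6 + 2*K*w + K*(2 + w)/(K + w))
(N(2, F(-5))*20)*5 = (((6*2 + 8*(-5) - 5*2 + 2*(-5)*2² + 2*2*(-5)²)/(-5 + 2))*20)*5 = (((12 - 40 - 10 + 2*(-5)*4 + 2*2*25)/(-3))*20)*5 = (-(12 - 40 - 10 - 40 + 100)/3*20)*5 = (-⅓*22*20)*5 = -22/3*20*5 = -440/3*5 = -2200/3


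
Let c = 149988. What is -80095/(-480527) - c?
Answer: -72073203581/480527 ≈ -1.4999e+5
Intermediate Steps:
-80095/(-480527) - c = -80095/(-480527) - 1*149988 = -80095*(-1/480527) - 149988 = 80095/480527 - 149988 = -72073203581/480527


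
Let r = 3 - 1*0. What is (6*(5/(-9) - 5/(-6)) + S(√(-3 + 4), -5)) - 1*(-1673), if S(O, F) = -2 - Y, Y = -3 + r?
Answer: 5018/3 ≈ 1672.7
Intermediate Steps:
r = 3 (r = 3 + 0 = 3)
Y = 0 (Y = -3 + 3 = 0)
S(O, F) = -2 (S(O, F) = -2 - 1*0 = -2 + 0 = -2)
(6*(5/(-9) - 5/(-6)) + S(√(-3 + 4), -5)) - 1*(-1673) = (6*(5/(-9) - 5/(-6)) - 2) - 1*(-1673) = (6*(5*(-⅑) - 5*(-⅙)) - 2) + 1673 = (6*(-5/9 + ⅚) - 2) + 1673 = (6*(5/18) - 2) + 1673 = (5/3 - 2) + 1673 = -⅓ + 1673 = 5018/3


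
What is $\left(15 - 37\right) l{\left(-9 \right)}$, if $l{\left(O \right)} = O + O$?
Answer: $396$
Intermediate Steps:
$l{\left(O \right)} = 2 O$
$\left(15 - 37\right) l{\left(-9 \right)} = \left(15 - 37\right) 2 \left(-9\right) = \left(-22\right) \left(-18\right) = 396$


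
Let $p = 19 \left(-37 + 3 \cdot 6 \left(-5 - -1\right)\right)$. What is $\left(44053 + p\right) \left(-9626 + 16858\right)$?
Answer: $303613824$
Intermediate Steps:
$p = -2071$ ($p = 19 \left(-37 + 18 \left(-5 + 1\right)\right) = 19 \left(-37 + 18 \left(-4\right)\right) = 19 \left(-37 - 72\right) = 19 \left(-109\right) = -2071$)
$\left(44053 + p\right) \left(-9626 + 16858\right) = \left(44053 - 2071\right) \left(-9626 + 16858\right) = 41982 \cdot 7232 = 303613824$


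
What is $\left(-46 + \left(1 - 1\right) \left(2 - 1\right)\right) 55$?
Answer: $-2530$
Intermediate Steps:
$\left(-46 + \left(1 - 1\right) \left(2 - 1\right)\right) 55 = \left(-46 + 0 \left(2 - 1\right)\right) 55 = \left(-46 + 0 \cdot 1\right) 55 = \left(-46 + 0\right) 55 = \left(-46\right) 55 = -2530$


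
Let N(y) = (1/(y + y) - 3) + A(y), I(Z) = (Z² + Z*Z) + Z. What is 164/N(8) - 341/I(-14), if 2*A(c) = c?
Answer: 986075/6426 ≈ 153.45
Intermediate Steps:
A(c) = c/2
I(Z) = Z + 2*Z² (I(Z) = (Z² + Z²) + Z = 2*Z² + Z = Z + 2*Z²)
N(y) = -3 + y/2 + 1/(2*y) (N(y) = (1/(y + y) - 3) + y/2 = (1/(2*y) - 3) + y/2 = (-3 + 1/(2*y)) + y/2 = -3 + y/2 + 1/(2*y))
164/N(8) - 341/I(-14) = 164/(((½)*(1 + 8*(-6 + 8))/8)) - 341*(-1/(14*(1 + 2*(-14)))) = 164/(((½)*(⅛)*(1 + 8*2))) - 341*(-1/(14*(1 - 28))) = 164/(((½)*(⅛)*(1 + 16))) - 341/((-14*(-27))) = 164/(((½)*(⅛)*17)) - 341/378 = 164/(17/16) - 341*1/378 = 164*(16/17) - 341/378 = 2624/17 - 341/378 = 986075/6426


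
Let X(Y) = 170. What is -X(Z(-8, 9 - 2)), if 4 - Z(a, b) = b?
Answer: -170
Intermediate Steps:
Z(a, b) = 4 - b
-X(Z(-8, 9 - 2)) = -1*170 = -170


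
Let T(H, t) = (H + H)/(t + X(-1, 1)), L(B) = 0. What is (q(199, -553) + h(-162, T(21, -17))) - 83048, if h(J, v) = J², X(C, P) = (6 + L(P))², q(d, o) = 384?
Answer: -56420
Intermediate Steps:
X(C, P) = 36 (X(C, P) = (6 + 0)² = 6² = 36)
T(H, t) = 2*H/(36 + t) (T(H, t) = (H + H)/(t + 36) = (2*H)/(36 + t) = 2*H/(36 + t))
(q(199, -553) + h(-162, T(21, -17))) - 83048 = (384 + (-162)²) - 83048 = (384 + 26244) - 83048 = 26628 - 83048 = -56420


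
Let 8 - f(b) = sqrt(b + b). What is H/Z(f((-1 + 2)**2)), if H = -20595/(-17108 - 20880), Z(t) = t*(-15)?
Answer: -1373/294407 - 1373*sqrt(2)/2355256 ≈ -0.0054880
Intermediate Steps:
f(b) = 8 - sqrt(2)*sqrt(b) (f(b) = 8 - sqrt(b + b) = 8 - sqrt(2*b) = 8 - sqrt(2)*sqrt(b))
Z(t) = -15*t
H = 20595/37988 (H = -20595/(-37988) = -20595*(-1/37988) = 20595/37988 ≈ 0.54214)
H/Z(f((-1 + 2)**2)) = 20595/(37988*((-15*(8 - sqrt(2)*sqrt((-1 + 2)**2))))) = 20595/(37988*((-15*(8 - sqrt(2)*sqrt(1**2))))) = 20595/(37988*((-15*(8 - sqrt(2)*sqrt(1))))) = 20595/(37988*((-15*(8 - 1*sqrt(2)*1)))) = 20595/(37988*((-15*(8 - sqrt(2))))) = 20595/(37988*(-120 + 15*sqrt(2)))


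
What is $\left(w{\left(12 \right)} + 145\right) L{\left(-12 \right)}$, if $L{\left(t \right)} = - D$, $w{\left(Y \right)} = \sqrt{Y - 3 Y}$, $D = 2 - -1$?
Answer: $-435 - 6 i \sqrt{6} \approx -435.0 - 14.697 i$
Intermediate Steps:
$D = 3$ ($D = 2 + 1 = 3$)
$w{\left(Y \right)} = \sqrt{2} \sqrt{- Y}$ ($w{\left(Y \right)} = \sqrt{- 2 Y} = \sqrt{2} \sqrt{- Y}$)
$L{\left(t \right)} = -3$ ($L{\left(t \right)} = \left(-1\right) 3 = -3$)
$\left(w{\left(12 \right)} + 145\right) L{\left(-12 \right)} = \left(\sqrt{2} \sqrt{\left(-1\right) 12} + 145\right) \left(-3\right) = \left(\sqrt{2} \sqrt{-12} + 145\right) \left(-3\right) = \left(\sqrt{2} \cdot 2 i \sqrt{3} + 145\right) \left(-3\right) = \left(2 i \sqrt{6} + 145\right) \left(-3\right) = \left(145 + 2 i \sqrt{6}\right) \left(-3\right) = -435 - 6 i \sqrt{6}$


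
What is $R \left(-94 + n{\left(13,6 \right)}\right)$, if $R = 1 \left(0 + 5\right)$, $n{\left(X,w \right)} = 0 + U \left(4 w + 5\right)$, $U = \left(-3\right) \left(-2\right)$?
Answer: $400$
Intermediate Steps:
$U = 6$
$n{\left(X,w \right)} = 30 + 24 w$ ($n{\left(X,w \right)} = 0 + 6 \left(4 w + 5\right) = 0 + 6 \left(5 + 4 w\right) = 0 + \left(30 + 24 w\right) = 30 + 24 w$)
$R = 5$ ($R = 1 \cdot 5 = 5$)
$R \left(-94 + n{\left(13,6 \right)}\right) = 5 \left(-94 + \left(30 + 24 \cdot 6\right)\right) = 5 \left(-94 + \left(30 + 144\right)\right) = 5 \left(-94 + 174\right) = 5 \cdot 80 = 400$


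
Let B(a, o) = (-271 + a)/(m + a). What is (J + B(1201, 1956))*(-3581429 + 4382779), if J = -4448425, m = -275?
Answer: -1650476735418500/463 ≈ -3.5647e+12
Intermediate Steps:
B(a, o) = (-271 + a)/(-275 + a)
(J + B(1201, 1956))*(-3581429 + 4382779) = (-4448425 + (-271 + 1201)/(-275 + 1201))*(-3581429 + 4382779) = (-4448425 + 930/926)*801350 = (-4448425 + (1/926)*930)*801350 = (-4448425 + 465/463)*801350 = -2059620310/463*801350 = -1650476735418500/463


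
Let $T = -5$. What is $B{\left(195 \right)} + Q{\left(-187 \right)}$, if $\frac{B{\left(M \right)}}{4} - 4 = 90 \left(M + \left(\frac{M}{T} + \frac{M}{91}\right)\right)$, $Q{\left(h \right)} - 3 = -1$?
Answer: $\frac{398646}{7} \approx 56949.0$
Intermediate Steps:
$Q{\left(h \right)} = 2$ ($Q{\left(h \right)} = 3 - 1 = 2$)
$B{\left(M \right)} = 16 + \frac{26568 M}{91}$ ($B{\left(M \right)} = 16 + 4 \cdot 90 \left(M + \left(\frac{M}{-5} + \frac{M}{91}\right)\right) = 16 + 4 \cdot 90 \left(M + \left(M \left(- \frac{1}{5}\right) + M \frac{1}{91}\right)\right) = 16 + 4 \cdot 90 \left(M + \left(- \frac{M}{5} + \frac{M}{91}\right)\right) = 16 + 4 \cdot 90 \left(M - \frac{86 M}{455}\right) = 16 + 4 \cdot 90 \frac{369 M}{455} = 16 + 4 \frac{6642 M}{91} = 16 + \frac{26568 M}{91}$)
$B{\left(195 \right)} + Q{\left(-187 \right)} = \left(16 + \frac{26568}{91} \cdot 195\right) + 2 = \left(16 + \frac{398520}{7}\right) + 2 = \frac{398632}{7} + 2 = \frac{398646}{7}$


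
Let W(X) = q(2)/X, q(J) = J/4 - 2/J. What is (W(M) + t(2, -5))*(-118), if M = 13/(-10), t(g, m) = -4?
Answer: 5546/13 ≈ 426.62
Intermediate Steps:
q(J) = -2/J + J/4 (q(J) = J*(¼) - 2/J = J/4 - 2/J = -2/J + J/4)
M = -13/10 (M = 13*(-⅒) = -13/10 ≈ -1.3000)
W(X) = -1/(2*X) (W(X) = (-2/2 + (¼)*2)/X = (-2*½ + ½)/X = (-1 + ½)/X = -1/(2*X))
(W(M) + t(2, -5))*(-118) = (-1/(2*(-13/10)) - 4)*(-118) = (-½*(-10/13) - 4)*(-118) = (5/13 - 4)*(-118) = -47/13*(-118) = 5546/13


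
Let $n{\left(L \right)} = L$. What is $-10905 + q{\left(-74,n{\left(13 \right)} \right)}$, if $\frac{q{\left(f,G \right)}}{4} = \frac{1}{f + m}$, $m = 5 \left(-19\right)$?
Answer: $- \frac{1842949}{169} \approx -10905.0$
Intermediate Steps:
$m = -95$
$q{\left(f,G \right)} = \frac{4}{-95 + f}$ ($q{\left(f,G \right)} = \frac{4}{f - 95} = \frac{4}{-95 + f}$)
$-10905 + q{\left(-74,n{\left(13 \right)} \right)} = -10905 + \frac{4}{-95 - 74} = -10905 + \frac{4}{-169} = -10905 + 4 \left(- \frac{1}{169}\right) = -10905 - \frac{4}{169} = - \frac{1842949}{169}$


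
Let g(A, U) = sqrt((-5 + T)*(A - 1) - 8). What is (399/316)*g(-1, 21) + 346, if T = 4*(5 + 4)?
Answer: 346 + 399*I*sqrt(70)/316 ≈ 346.0 + 10.564*I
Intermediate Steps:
T = 36 (T = 4*9 = 36)
g(A, U) = sqrt(-39 + 31*A) (g(A, U) = sqrt((-5 + 36)*(A - 1) - 8) = sqrt(31*(-1 + A) - 8) = sqrt((-31 + 31*A) - 8) = sqrt(-39 + 31*A))
(399/316)*g(-1, 21) + 346 = (399/316)*sqrt(-39 + 31*(-1)) + 346 = (399*(1/316))*sqrt(-39 - 31) + 346 = 399*sqrt(-70)/316 + 346 = 399*(I*sqrt(70))/316 + 346 = 399*I*sqrt(70)/316 + 346 = 346 + 399*I*sqrt(70)/316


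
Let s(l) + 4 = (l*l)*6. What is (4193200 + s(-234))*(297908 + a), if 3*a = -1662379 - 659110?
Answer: -2151990229660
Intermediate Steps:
s(l) = -4 + 6*l**2 (s(l) = -4 + (l*l)*6 = -4 + l**2*6 = -4 + 6*l**2)
a = -2321489/3 (a = (-1662379 - 659110)/3 = (1/3)*(-2321489) = -2321489/3 ≈ -7.7383e+5)
(4193200 + s(-234))*(297908 + a) = (4193200 + (-4 + 6*(-234)**2))*(297908 - 2321489/3) = (4193200 + (-4 + 6*54756))*(-1427765/3) = (4193200 + (-4 + 328536))*(-1427765/3) = (4193200 + 328532)*(-1427765/3) = 4521732*(-1427765/3) = -2151990229660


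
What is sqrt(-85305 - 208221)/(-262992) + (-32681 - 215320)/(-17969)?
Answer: 248001/17969 - I*sqrt(32614)/87664 ≈ 13.802 - 0.0020601*I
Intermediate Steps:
sqrt(-85305 - 208221)/(-262992) + (-32681 - 215320)/(-17969) = sqrt(-293526)*(-1/262992) - 248001*(-1/17969) = (3*I*sqrt(32614))*(-1/262992) + 248001/17969 = -I*sqrt(32614)/87664 + 248001/17969 = 248001/17969 - I*sqrt(32614)/87664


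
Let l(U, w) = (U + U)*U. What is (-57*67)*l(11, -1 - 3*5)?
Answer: -924198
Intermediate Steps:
l(U, w) = 2*U**2 (l(U, w) = (2*U)*U = 2*U**2)
(-57*67)*l(11, -1 - 3*5) = (-57*67)*(2*11**2) = -7638*121 = -3819*242 = -924198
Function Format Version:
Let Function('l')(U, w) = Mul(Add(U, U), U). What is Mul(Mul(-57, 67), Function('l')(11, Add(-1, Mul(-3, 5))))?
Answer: -924198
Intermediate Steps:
Function('l')(U, w) = Mul(2, Pow(U, 2)) (Function('l')(U, w) = Mul(Mul(2, U), U) = Mul(2, Pow(U, 2)))
Mul(Mul(-57, 67), Function('l')(11, Add(-1, Mul(-3, 5)))) = Mul(Mul(-57, 67), Mul(2, Pow(11, 2))) = Mul(-3819, Mul(2, 121)) = Mul(-3819, 242) = -924198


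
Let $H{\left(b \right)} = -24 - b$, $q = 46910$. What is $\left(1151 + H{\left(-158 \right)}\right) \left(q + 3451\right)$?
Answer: $64713885$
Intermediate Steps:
$\left(1151 + H{\left(-158 \right)}\right) \left(q + 3451\right) = \left(1151 - -134\right) \left(46910 + 3451\right) = \left(1151 + \left(-24 + 158\right)\right) 50361 = \left(1151 + 134\right) 50361 = 1285 \cdot 50361 = 64713885$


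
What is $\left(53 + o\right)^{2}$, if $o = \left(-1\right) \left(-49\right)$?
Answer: $10404$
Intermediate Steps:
$o = 49$
$\left(53 + o\right)^{2} = \left(53 + 49\right)^{2} = 102^{2} = 10404$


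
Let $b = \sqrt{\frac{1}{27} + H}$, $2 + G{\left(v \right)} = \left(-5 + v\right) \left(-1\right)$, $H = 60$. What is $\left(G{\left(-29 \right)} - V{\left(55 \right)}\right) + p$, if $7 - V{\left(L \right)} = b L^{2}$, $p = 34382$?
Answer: $34407 + \frac{3025 \sqrt{4863}}{9} \approx 57846.0$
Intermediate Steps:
$G{\left(v \right)} = 3 - v$ ($G{\left(v \right)} = -2 + \left(-5 + v\right) \left(-1\right) = -2 - \left(-5 + v\right) = 3 - v$)
$b = \frac{\sqrt{4863}}{9}$ ($b = \sqrt{\frac{1}{27} + 60} = \sqrt{\frac{1621}{27}} = \frac{\sqrt{4863}}{9} \approx 7.7484$)
$V{\left(L \right)} = 7 - \frac{\sqrt{4863} L^{2}}{9}$ ($V{\left(L \right)} = 7 - \frac{\sqrt{4863}}{9} L^{2} = 7 - \frac{\sqrt{4863} L^{2}}{9}$)
$\left(G{\left(-29 \right)} - V{\left(55 \right)}\right) + p = \left(\left(3 - -29\right) - \left(7 - \frac{\sqrt{4863} \cdot 55^{2}}{9}\right)\right) + 34382 = \left(\left(3 + 29\right) - \left(7 - \frac{1}{9} \sqrt{4863} \cdot 3025\right)\right) + 34382 = \left(32 - \left(7 - \frac{3025 \sqrt{4863}}{9}\right)\right) + 34382 = \left(25 + \frac{3025 \sqrt{4863}}{9}\right) + 34382 = 34407 + \frac{3025 \sqrt{4863}}{9}$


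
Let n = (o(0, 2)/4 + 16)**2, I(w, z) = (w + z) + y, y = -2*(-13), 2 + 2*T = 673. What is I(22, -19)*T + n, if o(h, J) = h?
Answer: 19971/2 ≈ 9985.5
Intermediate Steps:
T = 671/2 (T = -1 + (1/2)*673 = -1 + 673/2 = 671/2 ≈ 335.50)
y = 26
I(w, z) = 26 + w + z (I(w, z) = (w + z) + 26 = 26 + w + z)
n = 256 (n = (0/4 + 16)**2 = (0*(1/4) + 16)**2 = (0 + 16)**2 = 16**2 = 256)
I(22, -19)*T + n = (26 + 22 - 19)*(671/2) + 256 = 29*(671/2) + 256 = 19459/2 + 256 = 19971/2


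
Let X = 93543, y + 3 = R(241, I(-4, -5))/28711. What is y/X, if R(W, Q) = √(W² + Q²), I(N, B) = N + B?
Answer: -1/31181 + √58162/2685713073 ≈ -3.1981e-5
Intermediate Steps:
I(N, B) = B + N
R(W, Q) = √(Q² + W²)
y = -3 + √58162/28711 (y = -3 + √((-5 - 4)² + 241²)/28711 = -3 + √((-9)² + 58081)*(1/28711) = -3 + √(81 + 58081)*(1/28711) = -3 + √58162*(1/28711) = -3 + √58162/28711 ≈ -2.9916)
y/X = (-3 + √58162/28711)/93543 = (-3 + √58162/28711)*(1/93543) = -1/31181 + √58162/2685713073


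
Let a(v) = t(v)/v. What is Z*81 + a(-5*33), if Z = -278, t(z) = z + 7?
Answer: -3715312/165 ≈ -22517.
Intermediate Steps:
t(z) = 7 + z
a(v) = (7 + v)/v
Z*81 + a(-5*33) = -278*81 + (7 - 5*33)/((-5*33)) = -22518 + (7 - 165)/(-165) = -22518 - 1/165*(-158) = -22518 + 158/165 = -3715312/165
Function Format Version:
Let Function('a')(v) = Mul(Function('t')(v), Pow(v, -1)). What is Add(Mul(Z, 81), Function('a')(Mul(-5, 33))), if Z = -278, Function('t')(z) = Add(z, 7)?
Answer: Rational(-3715312, 165) ≈ -22517.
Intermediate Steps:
Function('t')(z) = Add(7, z)
Function('a')(v) = Mul(Pow(v, -1), Add(7, v)) (Function('a')(v) = Mul(Add(7, v), Pow(v, -1)) = Mul(Pow(v, -1), Add(7, v)))
Add(Mul(Z, 81), Function('a')(Mul(-5, 33))) = Add(Mul(-278, 81), Mul(Pow(Mul(-5, 33), -1), Add(7, Mul(-5, 33)))) = Add(-22518, Mul(Pow(-165, -1), Add(7, -165))) = Add(-22518, Mul(Rational(-1, 165), -158)) = Add(-22518, Rational(158, 165)) = Rational(-3715312, 165)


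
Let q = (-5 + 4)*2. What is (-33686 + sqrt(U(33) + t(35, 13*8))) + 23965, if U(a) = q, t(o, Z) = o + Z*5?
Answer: -9721 + sqrt(553) ≈ -9697.5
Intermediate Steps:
t(o, Z) = o + 5*Z
q = -2 (q = -1*2 = -2)
U(a) = -2
(-33686 + sqrt(U(33) + t(35, 13*8))) + 23965 = (-33686 + sqrt(-2 + (35 + 5*(13*8)))) + 23965 = (-33686 + sqrt(-2 + (35 + 5*104))) + 23965 = (-33686 + sqrt(-2 + (35 + 520))) + 23965 = (-33686 + sqrt(-2 + 555)) + 23965 = (-33686 + sqrt(553)) + 23965 = -9721 + sqrt(553)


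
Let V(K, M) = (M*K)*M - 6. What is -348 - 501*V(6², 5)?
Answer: -448242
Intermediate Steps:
V(K, M) = -6 + K*M² (V(K, M) = (K*M)*M - 6 = K*M² - 6 = -6 + K*M²)
-348 - 501*V(6², 5) = -348 - 501*(-6 + 6²*5²) = -348 - 501*(-6 + 36*25) = -348 - 501*(-6 + 900) = -348 - 501*894 = -348 - 447894 = -448242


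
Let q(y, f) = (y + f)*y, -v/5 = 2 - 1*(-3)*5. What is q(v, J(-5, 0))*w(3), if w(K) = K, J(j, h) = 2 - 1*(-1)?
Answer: 20910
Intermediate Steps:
J(j, h) = 3 (J(j, h) = 2 + 1 = 3)
v = -85 (v = -5*(2 - 1*(-3)*5) = -5*(2 + 3*5) = -5*(2 + 15) = -5*17 = -85)
q(y, f) = y*(f + y) (q(y, f) = (f + y)*y = y*(f + y))
q(v, J(-5, 0))*w(3) = -85*(3 - 85)*3 = -85*(-82)*3 = 6970*3 = 20910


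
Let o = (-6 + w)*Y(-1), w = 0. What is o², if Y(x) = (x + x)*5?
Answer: 3600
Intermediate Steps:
Y(x) = 10*x (Y(x) = (2*x)*5 = 10*x)
o = 60 (o = (-6 + 0)*(10*(-1)) = -6*(-10) = 60)
o² = 60² = 3600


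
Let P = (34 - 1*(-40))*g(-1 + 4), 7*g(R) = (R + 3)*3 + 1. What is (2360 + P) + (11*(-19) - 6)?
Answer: 16421/7 ≈ 2345.9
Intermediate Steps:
g(R) = 10/7 + 3*R/7 (g(R) = ((R + 3)*3 + 1)/7 = ((3 + R)*3 + 1)/7 = ((9 + 3*R) + 1)/7 = (10 + 3*R)/7 = 10/7 + 3*R/7)
P = 1406/7 (P = (34 - 1*(-40))*(10/7 + 3*(-1 + 4)/7) = (34 + 40)*(10/7 + (3/7)*3) = 74*(10/7 + 9/7) = 74*(19/7) = 1406/7 ≈ 200.86)
(2360 + P) + (11*(-19) - 6) = (2360 + 1406/7) + (11*(-19) - 6) = 17926/7 + (-209 - 6) = 17926/7 - 215 = 16421/7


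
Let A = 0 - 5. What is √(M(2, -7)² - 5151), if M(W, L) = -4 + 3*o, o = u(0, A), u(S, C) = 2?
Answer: I*√5147 ≈ 71.743*I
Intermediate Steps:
A = -5
o = 2
M(W, L) = 2 (M(W, L) = -4 + 3*2 = -4 + 6 = 2)
√(M(2, -7)² - 5151) = √(2² - 5151) = √(4 - 5151) = √(-5147) = I*√5147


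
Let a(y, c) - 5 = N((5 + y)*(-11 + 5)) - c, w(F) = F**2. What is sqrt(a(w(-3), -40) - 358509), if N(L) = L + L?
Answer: 6*I*sqrt(9962) ≈ 598.86*I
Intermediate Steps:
N(L) = 2*L
a(y, c) = -55 - c - 12*y (a(y, c) = 5 + (2*((5 + y)*(-11 + 5)) - c) = 5 + (2*((5 + y)*(-6)) - c) = 5 + (2*(-30 - 6*y) - c) = 5 + ((-60 - 12*y) - c) = 5 + (-60 - c - 12*y) = -55 - c - 12*y)
sqrt(a(w(-3), -40) - 358509) = sqrt((-55 - 1*(-40) - 12*(-3)**2) - 358509) = sqrt((-55 + 40 - 12*9) - 358509) = sqrt((-55 + 40 - 108) - 358509) = sqrt(-123 - 358509) = sqrt(-358632) = 6*I*sqrt(9962)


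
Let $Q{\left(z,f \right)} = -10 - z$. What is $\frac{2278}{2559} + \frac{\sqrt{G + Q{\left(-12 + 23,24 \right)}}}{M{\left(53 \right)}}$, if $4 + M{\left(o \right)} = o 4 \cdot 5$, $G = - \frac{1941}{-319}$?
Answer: $\frac{2278}{2559} + \frac{i \sqrt{1517802}}{336864} \approx 0.89019 + 0.0036572 i$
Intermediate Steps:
$G = \frac{1941}{319}$ ($G = \left(-1941\right) \left(- \frac{1}{319}\right) = \frac{1941}{319} \approx 6.0846$)
$M{\left(o \right)} = -4 + 20 o$ ($M{\left(o \right)} = -4 + o 4 \cdot 5 = -4 + 4 o 5 = -4 + 20 o$)
$\frac{2278}{2559} + \frac{\sqrt{G + Q{\left(-12 + 23,24 \right)}}}{M{\left(53 \right)}} = \frac{2278}{2559} + \frac{\sqrt{\frac{1941}{319} - 21}}{-4 + 20 \cdot 53} = 2278 \cdot \frac{1}{2559} + \frac{\sqrt{\frac{1941}{319} - 21}}{-4 + 1060} = \frac{2278}{2559} + \frac{\sqrt{\frac{1941}{319} - 21}}{1056} = \frac{2278}{2559} + \sqrt{\frac{1941}{319} - 21} \cdot \frac{1}{1056} = \frac{2278}{2559} + \sqrt{- \frac{4758}{319}} \cdot \frac{1}{1056} = \frac{2278}{2559} + \frac{i \sqrt{1517802}}{319} \cdot \frac{1}{1056} = \frac{2278}{2559} + \frac{i \sqrt{1517802}}{336864}$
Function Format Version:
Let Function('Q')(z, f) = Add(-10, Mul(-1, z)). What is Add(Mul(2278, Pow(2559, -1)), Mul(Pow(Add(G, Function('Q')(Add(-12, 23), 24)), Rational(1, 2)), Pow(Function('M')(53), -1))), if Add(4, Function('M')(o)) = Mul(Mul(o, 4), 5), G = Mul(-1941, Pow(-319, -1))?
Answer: Add(Rational(2278, 2559), Mul(Rational(1, 336864), I, Pow(1517802, Rational(1, 2)))) ≈ Add(0.89019, Mul(0.0036572, I))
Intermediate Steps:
G = Rational(1941, 319) (G = Mul(-1941, Rational(-1, 319)) = Rational(1941, 319) ≈ 6.0846)
Function('M')(o) = Add(-4, Mul(20, o)) (Function('M')(o) = Add(-4, Mul(Mul(o, 4), 5)) = Add(-4, Mul(Mul(4, o), 5)) = Add(-4, Mul(20, o)))
Add(Mul(2278, Pow(2559, -1)), Mul(Pow(Add(G, Function('Q')(Add(-12, 23), 24)), Rational(1, 2)), Pow(Function('M')(53), -1))) = Add(Mul(2278, Pow(2559, -1)), Mul(Pow(Add(Rational(1941, 319), Add(-10, Mul(-1, Add(-12, 23)))), Rational(1, 2)), Pow(Add(-4, Mul(20, 53)), -1))) = Add(Mul(2278, Rational(1, 2559)), Mul(Pow(Add(Rational(1941, 319), Add(-10, Mul(-1, 11))), Rational(1, 2)), Pow(Add(-4, 1060), -1))) = Add(Rational(2278, 2559), Mul(Pow(Add(Rational(1941, 319), Add(-10, -11)), Rational(1, 2)), Pow(1056, -1))) = Add(Rational(2278, 2559), Mul(Pow(Add(Rational(1941, 319), -21), Rational(1, 2)), Rational(1, 1056))) = Add(Rational(2278, 2559), Mul(Pow(Rational(-4758, 319), Rational(1, 2)), Rational(1, 1056))) = Add(Rational(2278, 2559), Mul(Mul(Rational(1, 319), I, Pow(1517802, Rational(1, 2))), Rational(1, 1056))) = Add(Rational(2278, 2559), Mul(Rational(1, 336864), I, Pow(1517802, Rational(1, 2))))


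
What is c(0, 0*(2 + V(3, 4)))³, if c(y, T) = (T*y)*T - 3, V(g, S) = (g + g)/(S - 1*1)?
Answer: -27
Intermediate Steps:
V(g, S) = 2*g/(-1 + S) (V(g, S) = (2*g)/(S - 1) = (2*g)/(-1 + S) = 2*g/(-1 + S))
c(y, T) = -3 + y*T² (c(y, T) = y*T² - 3 = -3 + y*T²)
c(0, 0*(2 + V(3, 4)))³ = (-3 + 0*(0*(2 + 2*3/(-1 + 4)))²)³ = (-3 + 0*(0*(2 + 2*3/3))²)³ = (-3 + 0*(0*(2 + 2*3*(⅓)))²)³ = (-3 + 0*(0*(2 + 2))²)³ = (-3 + 0*(0*4)²)³ = (-3 + 0*0²)³ = (-3 + 0*0)³ = (-3 + 0)³ = (-3)³ = -27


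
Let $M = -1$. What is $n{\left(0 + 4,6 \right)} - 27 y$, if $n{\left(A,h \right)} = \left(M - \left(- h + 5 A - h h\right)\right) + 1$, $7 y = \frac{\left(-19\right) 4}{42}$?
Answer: $\frac{1420}{49} \approx 28.98$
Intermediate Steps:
$y = - \frac{38}{147}$ ($y = \frac{\left(-19\right) 4 \cdot \frac{1}{42}}{7} = \frac{\left(-76\right) \frac{1}{42}}{7} = \frac{1}{7} \left(- \frac{38}{21}\right) = - \frac{38}{147} \approx -0.2585$)
$n{\left(A,h \right)} = h + h^{2} - 5 A$ ($n{\left(A,h \right)} = \left(-1 - \left(- h + 5 A - h h\right)\right) + 1 = \left(-1 - \left(- h - h^{2} + 5 A\right)\right) + 1 = \left(-1 + \left(h + h^{2} - 5 A\right)\right) + 1 = \left(-1 + h + h^{2} - 5 A\right) + 1 = h + h^{2} - 5 A$)
$n{\left(0 + 4,6 \right)} - 27 y = \left(6 + 6^{2} - 5 \left(0 + 4\right)\right) - - \frac{342}{49} = \left(6 + 36 - 20\right) + \frac{342}{49} = 22 + \frac{342}{49} = \frac{1420}{49}$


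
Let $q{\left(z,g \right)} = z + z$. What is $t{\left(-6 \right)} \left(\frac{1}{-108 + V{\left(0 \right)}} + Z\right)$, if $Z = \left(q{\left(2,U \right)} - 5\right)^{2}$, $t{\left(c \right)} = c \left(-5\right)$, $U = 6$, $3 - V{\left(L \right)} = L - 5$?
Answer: $\frac{297}{10} \approx 29.7$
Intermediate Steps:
$V{\left(L \right)} = 8 - L$ ($V{\left(L \right)} = 3 - \left(L - 5\right) = 3 - \left(-5 + L\right) = 8 - L$)
$q{\left(z,g \right)} = 2 z$
$t{\left(c \right)} = - 5 c$
$Z = 1$ ($Z = \left(2 \cdot 2 - 5\right)^{2} = \left(4 - 5\right)^{2} = \left(-1\right)^{2} = 1$)
$t{\left(-6 \right)} \left(\frac{1}{-108 + V{\left(0 \right)}} + Z\right) = \left(-5\right) \left(-6\right) \left(\frac{1}{-108 + \left(8 - 0\right)} + 1\right) = 30 \left(\frac{1}{-108 + \left(8 + 0\right)} + 1\right) = 30 \left(\frac{1}{-108 + 8} + 1\right) = 30 \left(\frac{1}{-100} + 1\right) = 30 \left(- \frac{1}{100} + 1\right) = 30 \cdot \frac{99}{100} = \frac{297}{10}$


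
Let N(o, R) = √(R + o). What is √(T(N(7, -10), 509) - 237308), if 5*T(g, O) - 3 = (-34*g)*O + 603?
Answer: √(-5929670 - 86530*I*√3)/5 ≈ 6.1543 - 487.06*I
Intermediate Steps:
T(g, O) = 606/5 - 34*O*g/5 (T(g, O) = ⅗ + ((-34*g)*O + 603)/5 = ⅗ + (-34*O*g + 603)/5 = ⅗ + (603 - 34*O*g)/5 = ⅗ + (603/5 - 34*O*g/5) = 606/5 - 34*O*g/5)
√(T(N(7, -10), 509) - 237308) = √((606/5 - 34/5*509*√(-10 + 7)) - 237308) = √((606/5 - 34/5*509*√(-3)) - 237308) = √((606/5 - 34/5*509*I*√3) - 237308) = √((606/5 - 17306*I*√3/5) - 237308) = √(-1185934/5 - 17306*I*√3/5)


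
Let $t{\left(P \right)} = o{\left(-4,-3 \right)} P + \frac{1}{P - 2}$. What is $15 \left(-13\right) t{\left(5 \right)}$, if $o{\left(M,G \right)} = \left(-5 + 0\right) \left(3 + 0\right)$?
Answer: $14560$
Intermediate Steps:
$o{\left(M,G \right)} = -15$ ($o{\left(M,G \right)} = \left(-5\right) 3 = -15$)
$t{\left(P \right)} = \frac{1}{-2 + P} - 15 P$ ($t{\left(P \right)} = - 15 P + \frac{1}{P - 2} = - 15 P + \frac{1}{-2 + P} = \frac{1}{-2 + P} - 15 P$)
$15 \left(-13\right) t{\left(5 \right)} = 15 \left(-13\right) \frac{1 - 15 \cdot 5^{2} + 30 \cdot 5}{-2 + 5} = - 195 \frac{1 - 375 + 150}{3} = - 195 \cdot \frac{1}{3} \left(-224\right) = \left(-195\right) \left(- \frac{224}{3}\right) = 14560$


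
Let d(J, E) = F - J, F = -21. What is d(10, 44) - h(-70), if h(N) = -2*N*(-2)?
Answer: 249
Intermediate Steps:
d(J, E) = -21 - J
h(N) = 4*N
d(10, 44) - h(-70) = (-21 - 1*10) - 4*(-70) = (-21 - 10) - 1*(-280) = -31 + 280 = 249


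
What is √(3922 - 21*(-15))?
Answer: √4237 ≈ 65.092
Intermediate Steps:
√(3922 - 21*(-15)) = √(3922 + 315) = √4237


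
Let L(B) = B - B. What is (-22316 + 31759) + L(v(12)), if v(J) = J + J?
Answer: 9443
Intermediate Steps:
v(J) = 2*J
L(B) = 0
(-22316 + 31759) + L(v(12)) = (-22316 + 31759) + 0 = 9443 + 0 = 9443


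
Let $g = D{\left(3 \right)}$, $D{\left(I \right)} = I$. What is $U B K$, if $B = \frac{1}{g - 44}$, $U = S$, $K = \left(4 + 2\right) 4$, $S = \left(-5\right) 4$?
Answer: $\frac{480}{41} \approx 11.707$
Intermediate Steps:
$S = -20$
$K = 24$ ($K = 6 \cdot 4 = 24$)
$g = 3$
$U = -20$
$B = - \frac{1}{41}$ ($B = \frac{1}{3 - 44} = \frac{1}{-41} = - \frac{1}{41} \approx -0.02439$)
$U B K = \left(-20\right) \left(- \frac{1}{41}\right) 24 = \frac{20}{41} \cdot 24 = \frac{480}{41}$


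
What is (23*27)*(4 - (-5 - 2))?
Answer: 6831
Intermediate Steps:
(23*27)*(4 - (-5 - 2)) = 621*(4 - 1*(-7)) = 621*(4 + 7) = 621*11 = 6831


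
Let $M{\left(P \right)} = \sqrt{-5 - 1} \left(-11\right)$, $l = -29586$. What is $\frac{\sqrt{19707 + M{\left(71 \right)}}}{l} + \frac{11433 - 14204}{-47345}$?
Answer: $\frac{163}{2785} - \frac{\sqrt{19707 - 11 i \sqrt{6}}}{29586} \approx 0.053783 + 3.2437 \cdot 10^{-6} i$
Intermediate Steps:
$M{\left(P \right)} = - 11 i \sqrt{6}$ ($M{\left(P \right)} = \sqrt{-6} \left(-11\right) = i \sqrt{6} \left(-11\right) = - 11 i \sqrt{6}$)
$\frac{\sqrt{19707 + M{\left(71 \right)}}}{l} + \frac{11433 - 14204}{-47345} = \frac{\sqrt{19707 - 11 i \sqrt{6}}}{-29586} + \frac{11433 - 14204}{-47345} = \sqrt{19707 - 11 i \sqrt{6}} \left(- \frac{1}{29586}\right) + \left(11433 - 14204\right) \left(- \frac{1}{47345}\right) = - \frac{\sqrt{19707 - 11 i \sqrt{6}}}{29586} - - \frac{163}{2785} = - \frac{\sqrt{19707 - 11 i \sqrt{6}}}{29586} + \frac{163}{2785} = \frac{163}{2785} - \frac{\sqrt{19707 - 11 i \sqrt{6}}}{29586}$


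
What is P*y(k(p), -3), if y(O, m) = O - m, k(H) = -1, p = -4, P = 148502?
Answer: 297004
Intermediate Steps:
P*y(k(p), -3) = 148502*(-1 - 1*(-3)) = 148502*(-1 + 3) = 148502*2 = 297004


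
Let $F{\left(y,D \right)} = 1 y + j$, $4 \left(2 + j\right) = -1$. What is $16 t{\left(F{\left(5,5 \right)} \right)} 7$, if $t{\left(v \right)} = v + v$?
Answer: $616$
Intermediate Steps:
$j = - \frac{9}{4}$ ($j = -2 + \frac{1}{4} \left(-1\right) = -2 - \frac{1}{4} = - \frac{9}{4} \approx -2.25$)
$F{\left(y,D \right)} = - \frac{9}{4} + y$ ($F{\left(y,D \right)} = 1 y - \frac{9}{4} = y - \frac{9}{4} = - \frac{9}{4} + y$)
$t{\left(v \right)} = 2 v$
$16 t{\left(F{\left(5,5 \right)} \right)} 7 = 16 \cdot 2 \left(- \frac{9}{4} + 5\right) 7 = 16 \cdot 2 \cdot \frac{11}{4} \cdot 7 = 16 \cdot \frac{11}{2} \cdot 7 = 88 \cdot 7 = 616$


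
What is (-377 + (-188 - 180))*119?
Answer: -88655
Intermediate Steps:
(-377 + (-188 - 180))*119 = (-377 - 368)*119 = -745*119 = -88655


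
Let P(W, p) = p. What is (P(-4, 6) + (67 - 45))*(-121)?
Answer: -3388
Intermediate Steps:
(P(-4, 6) + (67 - 45))*(-121) = (6 + (67 - 45))*(-121) = (6 + 22)*(-121) = 28*(-121) = -3388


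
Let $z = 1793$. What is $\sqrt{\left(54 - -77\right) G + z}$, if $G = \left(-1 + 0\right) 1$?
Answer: $\sqrt{1662} \approx 40.768$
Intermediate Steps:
$G = -1$ ($G = \left(-1\right) 1 = -1$)
$\sqrt{\left(54 - -77\right) G + z} = \sqrt{\left(54 - -77\right) \left(-1\right) + 1793} = \sqrt{\left(54 + 77\right) \left(-1\right) + 1793} = \sqrt{131 \left(-1\right) + 1793} = \sqrt{-131 + 1793} = \sqrt{1662}$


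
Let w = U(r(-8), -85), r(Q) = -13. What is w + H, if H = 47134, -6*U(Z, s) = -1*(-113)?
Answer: 282691/6 ≈ 47115.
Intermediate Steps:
U(Z, s) = -113/6 (U(Z, s) = -(-1)*(-113)/6 = -⅙*113 = -113/6)
w = -113/6 ≈ -18.833
w + H = -113/6 + 47134 = 282691/6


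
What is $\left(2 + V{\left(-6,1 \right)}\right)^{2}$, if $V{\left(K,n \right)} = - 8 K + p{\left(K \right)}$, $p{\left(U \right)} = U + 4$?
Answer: $2304$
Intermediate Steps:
$p{\left(U \right)} = 4 + U$
$V{\left(K,n \right)} = 4 - 7 K$ ($V{\left(K,n \right)} = - 8 K + \left(4 + K\right) = 4 - 7 K$)
$\left(2 + V{\left(-6,1 \right)}\right)^{2} = \left(2 + \left(4 - -42\right)\right)^{2} = \left(2 + \left(4 + 42\right)\right)^{2} = \left(2 + 46\right)^{2} = 48^{2} = 2304$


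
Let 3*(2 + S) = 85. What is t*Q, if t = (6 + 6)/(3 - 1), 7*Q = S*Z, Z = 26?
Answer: 4108/7 ≈ 586.86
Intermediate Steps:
S = 79/3 (S = -2 + (⅓)*85 = -2 + 85/3 = 79/3 ≈ 26.333)
Q = 2054/21 (Q = ((79/3)*26)/7 = (⅐)*(2054/3) = 2054/21 ≈ 97.810)
t = 6 (t = 12/2 = 12*(½) = 6)
t*Q = 6*(2054/21) = 4108/7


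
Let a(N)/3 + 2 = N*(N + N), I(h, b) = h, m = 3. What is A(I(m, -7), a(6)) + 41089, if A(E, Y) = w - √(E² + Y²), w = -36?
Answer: 41053 - 39*√29 ≈ 40843.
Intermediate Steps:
a(N) = -6 + 6*N² (a(N) = -6 + 3*(N*(N + N)) = -6 + 3*(N*(2*N)) = -6 + 3*(2*N²) = -6 + 6*N²)
A(E, Y) = -36 - √(E² + Y²)
A(I(m, -7), a(6)) + 41089 = (-36 - √(3² + (-6 + 6*6²)²)) + 41089 = (-36 - √(9 + (-6 + 6*36)²)) + 41089 = (-36 - √(9 + (-6 + 216)²)) + 41089 = (-36 - √(9 + 210²)) + 41089 = (-36 - √(9 + 44100)) + 41089 = (-36 - √44109) + 41089 = (-36 - 39*√29) + 41089 = 41053 - 39*√29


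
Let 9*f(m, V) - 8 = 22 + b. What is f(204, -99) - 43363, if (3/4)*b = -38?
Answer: -1170863/27 ≈ -43365.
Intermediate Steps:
b = -152/3 (b = (4/3)*(-38) = -152/3 ≈ -50.667)
f(m, V) = -62/27 (f(m, V) = 8/9 + (22 - 152/3)/9 = 8/9 + (⅑)*(-86/3) = 8/9 - 86/27 = -62/27)
f(204, -99) - 43363 = -62/27 - 43363 = -1170863/27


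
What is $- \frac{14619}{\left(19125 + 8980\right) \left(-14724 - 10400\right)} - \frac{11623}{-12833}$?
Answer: $\frac{746118578917}{823773626060} \approx 0.90573$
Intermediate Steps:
$- \frac{14619}{\left(19125 + 8980\right) \left(-14724 - 10400\right)} - \frac{11623}{-12833} = - \frac{14619}{28105 \left(-25124\right)} - - \frac{11623}{12833} = - \frac{14619}{-706110020} + \frac{11623}{12833} = \left(-14619\right) \left(- \frac{1}{706110020}\right) + \frac{11623}{12833} = \frac{1329}{64191820} + \frac{11623}{12833} = \frac{746118578917}{823773626060}$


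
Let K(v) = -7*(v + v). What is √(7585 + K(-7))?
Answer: √7683 ≈ 87.653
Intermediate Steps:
K(v) = -14*v
√(7585 + K(-7)) = √(7585 - 14*(-7)) = √(7585 + 98) = √7683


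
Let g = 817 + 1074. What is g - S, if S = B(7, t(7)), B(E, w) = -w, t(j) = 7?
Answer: 1898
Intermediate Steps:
g = 1891
S = -7 (S = -1*7 = -7)
g - S = 1891 - 1*(-7) = 1891 + 7 = 1898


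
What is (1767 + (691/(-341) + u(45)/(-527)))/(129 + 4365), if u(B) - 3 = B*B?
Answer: 5104622/13025859 ≈ 0.39188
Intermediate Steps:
u(B) = 3 + B² (u(B) = 3 + B*B = 3 + B²)
(1767 + (691/(-341) + u(45)/(-527)))/(129 + 4365) = (1767 + (691/(-341) + (3 + 45²)/(-527)))/(129 + 4365) = (1767 + (691*(-1/341) + (3 + 2025)*(-1/527)))/4494 = (1767 + (-691/341 + 2028*(-1/527)))*(1/4494) = (1767 + (-691/341 - 2028/527))*(1/4494) = (1767 - 34055/5797)*(1/4494) = (10209244/5797)*(1/4494) = 5104622/13025859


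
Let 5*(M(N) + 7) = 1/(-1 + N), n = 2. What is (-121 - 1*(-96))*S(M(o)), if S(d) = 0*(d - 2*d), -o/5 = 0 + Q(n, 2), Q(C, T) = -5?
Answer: 0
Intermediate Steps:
o = 25 (o = -5*(0 - 5) = -5*(-5) = 25)
M(N) = -7 + 1/(5*(-1 + N))
S(d) = 0 (S(d) = 0*(-d) = 0)
(-121 - 1*(-96))*S(M(o)) = (-121 - 1*(-96))*0 = (-121 + 96)*0 = -25*0 = 0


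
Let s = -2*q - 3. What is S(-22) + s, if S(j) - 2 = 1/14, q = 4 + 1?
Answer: -153/14 ≈ -10.929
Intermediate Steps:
q = 5
S(j) = 29/14 (S(j) = 2 + 1/14 = 29/14)
s = -13 (s = -2*5 - 3 = -10 - 3 = -13)
S(-22) + s = 29/14 - 13 = -153/14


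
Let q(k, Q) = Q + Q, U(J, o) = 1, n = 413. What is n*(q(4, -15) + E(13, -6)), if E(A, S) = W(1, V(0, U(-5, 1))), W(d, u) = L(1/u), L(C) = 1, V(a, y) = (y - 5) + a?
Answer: -11977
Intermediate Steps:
V(a, y) = -5 + a + y (V(a, y) = (-5 + y) + a = -5 + a + y)
q(k, Q) = 2*Q
W(d, u) = 1
E(A, S) = 1
n*(q(4, -15) + E(13, -6)) = 413*(2*(-15) + 1) = 413*(-30 + 1) = 413*(-29) = -11977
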